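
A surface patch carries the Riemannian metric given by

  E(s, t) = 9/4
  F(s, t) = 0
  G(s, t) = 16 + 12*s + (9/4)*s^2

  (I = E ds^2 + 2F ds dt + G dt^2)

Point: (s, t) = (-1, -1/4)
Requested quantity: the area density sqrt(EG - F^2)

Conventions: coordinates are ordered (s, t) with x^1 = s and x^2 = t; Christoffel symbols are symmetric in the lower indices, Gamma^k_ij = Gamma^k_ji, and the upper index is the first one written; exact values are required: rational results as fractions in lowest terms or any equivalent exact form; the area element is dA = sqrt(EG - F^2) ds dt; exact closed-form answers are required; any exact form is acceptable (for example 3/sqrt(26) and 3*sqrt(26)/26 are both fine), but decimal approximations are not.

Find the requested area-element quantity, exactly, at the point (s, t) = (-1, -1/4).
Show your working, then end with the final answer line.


E = 9/4, F = 0, G = 25/4; EG - F^2 = 225/16

Answer: sqrt(EG - F^2) = 15/4


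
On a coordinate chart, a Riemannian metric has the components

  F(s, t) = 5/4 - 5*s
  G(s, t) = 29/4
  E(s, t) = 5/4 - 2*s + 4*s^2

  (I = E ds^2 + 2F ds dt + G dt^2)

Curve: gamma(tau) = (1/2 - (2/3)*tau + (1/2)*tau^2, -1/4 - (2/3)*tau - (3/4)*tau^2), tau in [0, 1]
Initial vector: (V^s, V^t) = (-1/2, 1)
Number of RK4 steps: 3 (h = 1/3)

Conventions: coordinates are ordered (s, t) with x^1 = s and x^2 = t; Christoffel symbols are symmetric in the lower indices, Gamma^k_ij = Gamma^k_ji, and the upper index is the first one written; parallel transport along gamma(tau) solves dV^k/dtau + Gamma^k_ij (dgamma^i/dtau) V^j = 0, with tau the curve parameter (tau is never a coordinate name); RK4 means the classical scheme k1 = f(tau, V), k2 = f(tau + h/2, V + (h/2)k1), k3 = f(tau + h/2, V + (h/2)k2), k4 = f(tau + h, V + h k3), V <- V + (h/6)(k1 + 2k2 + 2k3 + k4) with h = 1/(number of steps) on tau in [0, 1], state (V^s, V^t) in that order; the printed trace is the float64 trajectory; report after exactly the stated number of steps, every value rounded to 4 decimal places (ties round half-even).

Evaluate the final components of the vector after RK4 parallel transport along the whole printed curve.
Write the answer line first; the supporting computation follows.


Answer: V^s = -0.5076, V^t = 1.0570

gamma'(tau) = (-2/3 + tau, -2/3 - (3/2)*tau); f(tau, V)^k = -Gamma^k_ij(gamma(tau)) gamma'^i(tau) V^j; h = 1/3; intermediate values shown to 6 dp
curve data and Christoffel symbols at the stage parameters:
  tau = 0.000000: gamma = (0.500000, -0.250000), gamma' = (-0.666667, -0.666667); Gamma_sss = 0.133333, Gamma_sst = 0.000000, Gamma_stt = 0.000000, Gamma_tss = -0.666667, Gamma_tst = 0.000000, Gamma_ttt = 0.000000
  tau = 0.166667: gamma = (0.402778, -0.381944), gamma' = (-0.500000, -0.916667); Gamma_sss = 0.083220, Gamma_sst = 0.000000, Gamma_stt = 0.000000, Gamma_tss = -0.680887, Gamma_tst = 0.000000, Gamma_ttt = 0.000000
  tau = 0.333333: gamma = (0.333333, -0.555556), gamma' = (-0.333333, -1.166667); Gamma_sss = 0.045802, Gamma_sst = 0.000000, Gamma_stt = 0.000000, Gamma_tss = -0.687023, Gamma_tst = 0.000000, Gamma_ttt = 0.000000
  tau = 0.500000: gamma = (0.291667, -0.770833), gamma' = (-0.166667, -1.416667); Gamma_sss = 0.022967, Gamma_sst = 0.000000, Gamma_stt = 0.000000, Gamma_tss = -0.688995, Gamma_tst = 0.000000, Gamma_ttt = 0.000000
  tau = 0.666667: gamma = (0.277778, -1.027778), gamma' = (0.000000, -1.666667); Gamma_sss = 0.015319, Gamma_sst = 0.000000, Gamma_stt = 0.000000, Gamma_tss = -0.689362, Gamma_tst = 0.000000, Gamma_ttt = 0.000000
  tau = 0.833333: gamma = (0.291667, -1.326389), gamma' = (0.166667, -1.916667); Gamma_sss = 0.022967, Gamma_sst = 0.000000, Gamma_stt = 0.000000, Gamma_tss = -0.688995, Gamma_tst = 0.000000, Gamma_ttt = 0.000000
  tau = 1.000000: gamma = (0.333333, -1.666667), gamma' = (0.333333, -2.166667); Gamma_sss = 0.045802, Gamma_sst = 0.000000, Gamma_stt = 0.000000, Gamma_tss = -0.687023, Gamma_tst = 0.000000, Gamma_ttt = 0.000000
step 0: V^s = -0.5000, V^t = 1.0000
step 1: k1 = (-0.044444, 0.222222), k2 = (-0.021113, 0.172744), k3 = (-0.020951, 0.171420), k4 = (-0.007740, 0.116103); V <- V + (h/6)(k1 + 2k2 + 2k3 + k4): V^s = -0.5076, V^t = 1.0570
step 2: k1 = (-0.007749, 0.116238), k2 = (-0.001948, 0.058434), k3 = (-0.001944, 0.058323), k4 = (0.000000, 0.000000); V <- V + (h/6)(k1 + 2k2 + 2k3 + k4): V^s = -0.5084, V^t = 1.0765
step 3: k1 = (0.000000, 0.000000), k2 = (0.001946, -0.058385), k3 = (0.001945, -0.058348), k4 = (0.007752, -0.116287); V <- V + (h/6)(k1 + 2k2 + 2k3 + k4): V^s = -0.5076, V^t = 1.0570


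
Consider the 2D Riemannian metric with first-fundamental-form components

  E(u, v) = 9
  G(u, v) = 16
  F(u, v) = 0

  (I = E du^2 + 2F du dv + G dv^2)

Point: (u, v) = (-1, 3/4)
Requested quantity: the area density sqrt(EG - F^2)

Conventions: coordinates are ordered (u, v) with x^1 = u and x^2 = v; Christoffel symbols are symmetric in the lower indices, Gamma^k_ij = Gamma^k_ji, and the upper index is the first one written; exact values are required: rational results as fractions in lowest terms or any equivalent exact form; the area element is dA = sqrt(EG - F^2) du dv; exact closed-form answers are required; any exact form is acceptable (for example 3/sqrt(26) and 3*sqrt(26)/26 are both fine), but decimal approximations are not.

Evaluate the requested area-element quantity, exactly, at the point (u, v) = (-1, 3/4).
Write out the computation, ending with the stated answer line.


E = 9, F = 0, G = 16; EG - F^2 = 144

Answer: sqrt(EG - F^2) = 12


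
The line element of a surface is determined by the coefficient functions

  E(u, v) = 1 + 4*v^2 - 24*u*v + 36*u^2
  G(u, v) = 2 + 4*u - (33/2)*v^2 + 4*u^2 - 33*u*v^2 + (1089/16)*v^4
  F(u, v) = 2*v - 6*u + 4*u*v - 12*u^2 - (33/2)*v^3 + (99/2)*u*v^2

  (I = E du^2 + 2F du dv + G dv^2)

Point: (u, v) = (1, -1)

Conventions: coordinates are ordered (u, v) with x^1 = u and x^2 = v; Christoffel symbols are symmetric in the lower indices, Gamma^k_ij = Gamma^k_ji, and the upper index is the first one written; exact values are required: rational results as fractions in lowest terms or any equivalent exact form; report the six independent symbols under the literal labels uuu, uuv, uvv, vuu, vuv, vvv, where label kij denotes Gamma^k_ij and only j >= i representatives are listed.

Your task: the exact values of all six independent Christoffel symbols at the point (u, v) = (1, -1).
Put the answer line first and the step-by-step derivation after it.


Answer: Gamma_uuu = 768/1481, Gamma_uuv = -256/1481, Gamma_uvv = -2112/1481, Gamma_vuu = 504/1481, Gamma_vuv = -168/1481, Gamma_vvv = -1386/1481

E = 65, F = 42, G = 457/16 at the point
E_u = 96, E_v = -32, F_u = 31/2, F_v = -285/2, G_u = -21, G_v = -693/4
EG - F^2 = 1481/16;  g^inv = (16/1481) * [[457/16, -42], [-42, 65]]
first-kind symbols [ij,l] = (1/2)(d_i g_jl + d_j g_il - d_l g_ij): [uu,u] = E_u/2 = 48, [uu,v] = F_u - E_v/2 = 63/2, [uv,u] = E_v/2 = -16, [uv,v] = G_u/2 = -21/2, [vv,u] = F_v - G_u/2 = -132, [vv,v] = G_v/2 = -693/8
Gamma^u_ij = (G*[ij,u] - F*[ij,v])/(EG - F^2), Gamma^v_ij = (E*[ij,v] - F*[ij,u])/(EG - F^2)


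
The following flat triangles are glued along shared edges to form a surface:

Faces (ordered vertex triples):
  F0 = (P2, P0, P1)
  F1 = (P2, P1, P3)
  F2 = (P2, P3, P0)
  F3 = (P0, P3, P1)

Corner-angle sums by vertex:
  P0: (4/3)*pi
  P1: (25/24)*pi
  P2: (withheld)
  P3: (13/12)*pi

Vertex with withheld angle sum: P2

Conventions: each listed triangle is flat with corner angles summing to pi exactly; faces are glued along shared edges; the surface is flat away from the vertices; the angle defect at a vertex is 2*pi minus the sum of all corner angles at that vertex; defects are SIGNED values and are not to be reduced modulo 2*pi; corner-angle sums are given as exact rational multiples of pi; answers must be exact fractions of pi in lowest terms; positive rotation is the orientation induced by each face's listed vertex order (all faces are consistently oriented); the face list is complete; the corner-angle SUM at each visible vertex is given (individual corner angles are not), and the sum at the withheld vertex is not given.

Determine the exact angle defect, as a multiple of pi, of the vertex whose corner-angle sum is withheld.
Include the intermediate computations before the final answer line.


V = 4, E = 6, F = 4; chi = V - E + F = 2
Gauss-Bonnet: total defect = 2*pi*chi = 4*pi; visible defects sum to (61/24)*pi

Answer: defect(P2) = (35/24)*pi


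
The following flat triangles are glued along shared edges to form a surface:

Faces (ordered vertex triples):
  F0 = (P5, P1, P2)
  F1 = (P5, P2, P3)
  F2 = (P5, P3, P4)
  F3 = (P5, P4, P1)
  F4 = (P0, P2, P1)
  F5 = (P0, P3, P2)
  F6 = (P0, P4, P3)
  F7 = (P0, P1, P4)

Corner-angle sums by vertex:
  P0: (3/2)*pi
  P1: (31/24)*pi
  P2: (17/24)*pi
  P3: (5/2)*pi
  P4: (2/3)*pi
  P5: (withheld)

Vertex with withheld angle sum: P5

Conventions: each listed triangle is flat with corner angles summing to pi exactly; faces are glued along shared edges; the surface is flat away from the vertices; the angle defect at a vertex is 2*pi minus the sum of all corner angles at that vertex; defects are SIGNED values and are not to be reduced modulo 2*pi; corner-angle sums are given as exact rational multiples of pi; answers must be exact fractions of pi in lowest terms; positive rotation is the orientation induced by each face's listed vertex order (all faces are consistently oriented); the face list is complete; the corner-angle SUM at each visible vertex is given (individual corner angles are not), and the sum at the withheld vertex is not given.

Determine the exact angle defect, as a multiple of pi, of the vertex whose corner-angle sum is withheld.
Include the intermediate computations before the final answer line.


V = 6, E = 12, F = 8; chi = V - E + F = 2
Gauss-Bonnet: total defect = 2*pi*chi = 4*pi; visible defects sum to (10/3)*pi

Answer: defect(P5) = (2/3)*pi


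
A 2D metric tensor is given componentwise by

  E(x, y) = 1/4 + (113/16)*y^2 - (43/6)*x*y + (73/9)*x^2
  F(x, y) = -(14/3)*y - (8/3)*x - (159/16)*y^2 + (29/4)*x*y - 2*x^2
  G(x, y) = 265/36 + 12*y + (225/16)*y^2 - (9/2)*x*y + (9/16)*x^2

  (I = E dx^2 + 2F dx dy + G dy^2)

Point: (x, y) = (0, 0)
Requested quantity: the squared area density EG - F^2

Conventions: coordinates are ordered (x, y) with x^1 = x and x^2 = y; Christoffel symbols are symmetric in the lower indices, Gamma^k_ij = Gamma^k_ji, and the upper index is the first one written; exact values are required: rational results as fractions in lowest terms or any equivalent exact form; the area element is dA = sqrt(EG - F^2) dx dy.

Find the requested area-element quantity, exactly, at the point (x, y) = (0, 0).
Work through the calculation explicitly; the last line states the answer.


E = 1/4, F = 0, G = 265/36; EG - F^2 = 265/144

Answer: EG - F^2 = 265/144


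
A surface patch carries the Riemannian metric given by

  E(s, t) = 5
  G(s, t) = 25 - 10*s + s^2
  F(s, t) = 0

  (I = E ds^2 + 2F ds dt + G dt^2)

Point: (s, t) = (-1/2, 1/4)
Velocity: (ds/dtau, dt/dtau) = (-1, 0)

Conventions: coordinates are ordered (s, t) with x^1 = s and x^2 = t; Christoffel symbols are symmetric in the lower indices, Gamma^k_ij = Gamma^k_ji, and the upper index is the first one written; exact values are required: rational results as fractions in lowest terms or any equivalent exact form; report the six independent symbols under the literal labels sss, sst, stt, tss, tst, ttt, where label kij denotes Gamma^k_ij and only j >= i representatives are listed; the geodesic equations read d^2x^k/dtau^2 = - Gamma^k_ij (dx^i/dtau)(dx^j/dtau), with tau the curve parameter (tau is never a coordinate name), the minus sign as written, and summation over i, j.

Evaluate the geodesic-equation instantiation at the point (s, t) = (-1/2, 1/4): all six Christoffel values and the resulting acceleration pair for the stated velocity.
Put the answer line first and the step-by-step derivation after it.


Answer: Gamma_sss = 0, Gamma_sst = 0, Gamma_stt = 11/10, Gamma_tss = 0, Gamma_tst = -2/11, Gamma_ttt = 0; accelerations (d^2s/dtau^2, d^2t/dtau^2) = (0, 0)

E = 5, F = 0, G = 121/4 at the point
E_s = 0, E_t = 0, F_s = 0, F_t = 0, G_s = -11, G_t = 0
EG - F^2 = 605/4;  g^inv = (4/605) * [[121/4, 0], [0, 5]]
first-kind symbols [ij,l] = (1/2)(d_i g_jl + d_j g_il - d_l g_ij): [ss,s] = E_s/2 = 0, [ss,t] = F_s - E_t/2 = 0, [st,s] = E_t/2 = 0, [st,t] = G_s/2 = -11/2, [tt,s] = F_t - G_s/2 = 11/2, [tt,t] = G_t/2 = 0
Gamma^s_ij = (G*[ij,s] - F*[ij,t])/(EG - F^2), Gamma^t_ij = (E*[ij,t] - F*[ij,s])/(EG - F^2)
Gamma_sss = 0, Gamma_sst = 0, Gamma_stt = 11/10, Gamma_tss = 0, Gamma_tst = -2/11, Gamma_ttt = 0
d^2s/dtau^2 = -(Gamma_sss*(-1)^2 + 2*Gamma_sst*(-1)*(0) + Gamma_stt*(0)^2) = 0
d^2t/dtau^2 = -(Gamma_tss*(-1)^2 + 2*Gamma_tst*(-1)*(0) + Gamma_ttt*(0)^2) = 0


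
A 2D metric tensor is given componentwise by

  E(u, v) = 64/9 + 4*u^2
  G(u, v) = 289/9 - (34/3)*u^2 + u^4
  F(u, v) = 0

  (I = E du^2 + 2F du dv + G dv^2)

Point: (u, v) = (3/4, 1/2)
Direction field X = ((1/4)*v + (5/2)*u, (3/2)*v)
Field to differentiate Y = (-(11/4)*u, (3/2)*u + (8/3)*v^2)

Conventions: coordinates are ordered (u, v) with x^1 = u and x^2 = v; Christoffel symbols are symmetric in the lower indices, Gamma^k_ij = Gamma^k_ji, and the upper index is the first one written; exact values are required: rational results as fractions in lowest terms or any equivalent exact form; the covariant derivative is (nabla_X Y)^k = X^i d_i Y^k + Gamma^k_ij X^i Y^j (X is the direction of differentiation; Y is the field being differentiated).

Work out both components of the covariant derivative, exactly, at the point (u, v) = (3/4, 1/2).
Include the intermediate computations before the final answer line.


E = 337/36, F = 0, G = 60025/2304 at the point
E_u = 6, E_v = 0, F_u = 0, F_v = 0, G_u = -245/16, G_v = 0
EG - F^2 = 20228425/82944;  g^inv = (82944/20228425) * [[60025/2304, 0], [0, 337/36]]
first-kind symbols [ij,l] = (1/2)(d_i g_jl + d_j g_il - d_l g_ij): [uu,u] = E_u/2 = 3, [uu,v] = F_u - E_v/2 = 0, [uv,u] = E_v/2 = 0, [uv,v] = G_u/2 = -245/32, [vv,u] = F_v - G_u/2 = 245/32, [vv,v] = G_v/2 = 0
Gamma^u_ij = (G*[ij,u] - F*[ij,v])/(EG - F^2), Gamma^v_ij = (E*[ij,v] - F*[ij,u])/(EG - F^2)
Gamma_uuu = 108/337, Gamma_uuv = 0, Gamma_uvv = 2205/2696, Gamma_vuu = 0, Gamma_vuv = -72/245, Gamma_vvv = 0
X = (2, 3/4), Y = (-33/16, 43/24) at the point

Answer: (nabla_X Y)^u = -493729/86272, (nabla_X Y)^v = 8627/1960


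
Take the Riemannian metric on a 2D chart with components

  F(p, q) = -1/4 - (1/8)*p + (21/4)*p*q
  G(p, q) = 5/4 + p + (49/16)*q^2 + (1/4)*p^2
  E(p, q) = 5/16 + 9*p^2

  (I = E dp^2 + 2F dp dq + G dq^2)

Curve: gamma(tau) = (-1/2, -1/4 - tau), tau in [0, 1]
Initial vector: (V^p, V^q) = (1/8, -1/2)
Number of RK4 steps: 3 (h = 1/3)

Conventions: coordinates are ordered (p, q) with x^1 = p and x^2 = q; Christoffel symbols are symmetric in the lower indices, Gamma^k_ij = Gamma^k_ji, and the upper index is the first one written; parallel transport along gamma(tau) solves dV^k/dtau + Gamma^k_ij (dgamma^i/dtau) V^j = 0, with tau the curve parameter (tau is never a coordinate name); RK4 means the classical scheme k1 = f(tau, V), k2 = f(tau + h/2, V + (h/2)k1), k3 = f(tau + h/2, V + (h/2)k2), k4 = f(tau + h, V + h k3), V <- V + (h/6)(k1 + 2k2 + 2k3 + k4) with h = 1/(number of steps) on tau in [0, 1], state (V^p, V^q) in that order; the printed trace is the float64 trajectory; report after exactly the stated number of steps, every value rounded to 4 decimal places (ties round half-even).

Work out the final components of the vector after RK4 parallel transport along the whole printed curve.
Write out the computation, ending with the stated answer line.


gamma'(tau) = (0, -1); f(tau, V)^k = -Gamma^k_ij(gamma(tau)) gamma'^i(tau) V^j; h = 1/3; intermediate values shown to 6 dp
curve data and Christoffel symbols at the stage parameters:
  tau = 0.000000: gamma = (-0.500000, -0.250000), gamma' = (0.000000, -1.000000); Gamma_ppp = -1.633703, Gamma_ppq = -0.074712, Gamma_pqq = -1.127529, Gamma_qpp = -0.669088, Gamma_qpq = 0.408426, Gamma_qqq = -0.236173
  tau = 0.166667: gamma = (-0.500000, -0.416667), gamma' = (0.000000, -1.000000); Gamma_ppp = -1.506996, Gamma_ppq = -0.129554, Gamma_pqq = -1.096431, Gamma_qpp = -0.704357, Gamma_qpq = 0.366325, Gamma_qqq = -0.210091
  tau = 0.333333: gamma = (-0.500000, -0.583333), gamma' = (0.000000, -1.000000); Gamma_ppp = -1.378637, Gamma_ppq = -0.171004, Gamma_pqq = -1.073470, Gamma_qpp = -0.719808, Gamma_qpq = 0.326101, Gamma_qqq = -0.185475
  tau = 0.500000: gamma = (-0.500000, -0.750000), gamma' = (0.000000, -1.000000); Gamma_ppp = -1.255271, Gamma_ppq = -0.200984, Gamma_pqq = -1.057372, Gamma_qpp = -0.720488, Gamma_qpq = 0.289135, Gamma_qqq = -0.163079
  tau = 0.666667: gamma = (-0.500000, -0.916667), gamma' = (0.000000, -1.000000); Gamma_ppp = -1.140635, Gamma_ppq = -0.221675, Gamma_pqq = -1.046753, Gamma_qpp = -0.710816, Gamma_qpq = 0.256019, Gamma_qqq = -0.143186
  tau = 0.833333: gamma = (-0.500000, -1.083333), gamma' = (0.000000, -1.000000); Gamma_ppp = -1.036389, Gamma_ppq = -0.235124, Gamma_pqq = -1.040346, Gamma_qpp = -0.694307, Gamma_qpq = 0.226825, Gamma_qqq = -0.125784
  tau = 1.000000: gamma = (-0.500000, -1.250000), gamma' = (0.000000, -1.000000); Gamma_ppp = -0.942862, Gamma_ppq = -0.243081, Gamma_pqq = -1.037086, Gamma_qpp = -0.673589, Gamma_qpq = 0.201340, Gamma_qqq = -0.110696
step 0: V^p = 0.1250, V^q = -0.5000
step 1: k1 = (0.554426, 0.169140), k2 = (0.489142, 0.178764), k3 = (0.488793, 0.174441), k4 = (0.425079, 0.175847); V <- V + (h/6)(k1 + 2k2 + 2k3 + k4): V^p = 0.2881, V^q = -0.4416
step 2: k1 = (0.424771, 0.175846), k2 = (0.363807, 0.170997), k3 = (0.366704, 0.168191), k4 = (0.312594, 0.160249); V <- V + (h/6)(k1 + 2k2 + 2k3 + k4): V^p = 0.4102, V^q = -0.3852
step 3: k1 = (0.312307, 0.160181), k2 = (0.264310, 0.149950), k3 = (0.267965, 0.148350), k4 = (0.226806, 0.137745); V <- V + (h/6)(k1 + 2k2 + 2k3 + k4): V^p = 0.4993, V^q = -0.3355

Answer: V^p = 0.4993, V^q = -0.3355


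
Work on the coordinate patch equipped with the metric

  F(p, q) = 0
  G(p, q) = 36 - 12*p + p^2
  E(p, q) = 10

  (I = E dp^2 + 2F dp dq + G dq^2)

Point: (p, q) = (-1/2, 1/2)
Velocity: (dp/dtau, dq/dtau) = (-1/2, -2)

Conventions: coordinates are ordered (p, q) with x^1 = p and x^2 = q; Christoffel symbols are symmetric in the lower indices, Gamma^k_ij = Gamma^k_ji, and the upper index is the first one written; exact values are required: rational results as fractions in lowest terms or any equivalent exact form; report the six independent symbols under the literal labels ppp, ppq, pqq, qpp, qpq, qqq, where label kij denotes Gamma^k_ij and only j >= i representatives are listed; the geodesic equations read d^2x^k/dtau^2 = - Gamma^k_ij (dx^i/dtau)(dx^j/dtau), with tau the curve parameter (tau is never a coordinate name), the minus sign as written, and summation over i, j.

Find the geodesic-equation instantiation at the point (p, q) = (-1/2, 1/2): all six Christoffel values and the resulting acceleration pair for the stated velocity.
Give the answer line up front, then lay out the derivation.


Answer: Gamma_ppp = 0, Gamma_ppq = 0, Gamma_pqq = 13/20, Gamma_qpp = 0, Gamma_qpq = -2/13, Gamma_qqq = 0; accelerations (d^2p/dtau^2, d^2q/dtau^2) = (-13/5, 4/13)

E = 10, F = 0, G = 169/4 at the point
E_p = 0, E_q = 0, F_p = 0, F_q = 0, G_p = -13, G_q = 0
EG - F^2 = 845/2;  g^inv = (2/845) * [[169/4, 0], [0, 10]]
first-kind symbols [ij,l] = (1/2)(d_i g_jl + d_j g_il - d_l g_ij): [pp,p] = E_p/2 = 0, [pp,q] = F_p - E_q/2 = 0, [pq,p] = E_q/2 = 0, [pq,q] = G_p/2 = -13/2, [qq,p] = F_q - G_p/2 = 13/2, [qq,q] = G_q/2 = 0
Gamma^p_ij = (G*[ij,p] - F*[ij,q])/(EG - F^2), Gamma^q_ij = (E*[ij,q] - F*[ij,p])/(EG - F^2)
Gamma_ppp = 0, Gamma_ppq = 0, Gamma_pqq = 13/20, Gamma_qpp = 0, Gamma_qpq = -2/13, Gamma_qqq = 0
d^2p/dtau^2 = -(Gamma_ppp*(-1/2)^2 + 2*Gamma_ppq*(-1/2)*(-2) + Gamma_pqq*(-2)^2) = -13/5
d^2q/dtau^2 = -(Gamma_qpp*(-1/2)^2 + 2*Gamma_qpq*(-1/2)*(-2) + Gamma_qqq*(-2)^2) = 4/13


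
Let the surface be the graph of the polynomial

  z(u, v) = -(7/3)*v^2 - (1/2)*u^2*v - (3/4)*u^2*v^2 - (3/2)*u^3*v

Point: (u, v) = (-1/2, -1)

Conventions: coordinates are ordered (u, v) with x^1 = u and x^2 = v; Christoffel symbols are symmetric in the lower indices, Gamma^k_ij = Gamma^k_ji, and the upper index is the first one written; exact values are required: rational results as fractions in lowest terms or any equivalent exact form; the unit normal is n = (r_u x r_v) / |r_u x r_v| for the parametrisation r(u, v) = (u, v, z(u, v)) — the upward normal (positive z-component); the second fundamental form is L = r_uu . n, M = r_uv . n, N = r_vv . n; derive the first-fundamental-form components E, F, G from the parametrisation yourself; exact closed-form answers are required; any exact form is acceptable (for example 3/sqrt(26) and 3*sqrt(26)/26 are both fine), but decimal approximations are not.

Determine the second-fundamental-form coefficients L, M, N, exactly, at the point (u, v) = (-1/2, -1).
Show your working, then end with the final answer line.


z_u = 11/8, z_v = 245/48, z_uu = -5, z_uv = -17/8, z_vv = -121/24
E = 185/64, F = 2695/384, G = 62329/2304; answer radicand W^2 = 66685/2304
unnormalised second-form numerators: l = -5, m = -17/8, n = -121/24; L = l/sqrt(66685/2304), and similarly M = m/sqrt(W^2), N = n/sqrt(W^2)

Answer: L = -48*sqrt(66685)/13337, M = -102*sqrt(66685)/66685, N = -242*sqrt(66685)/66685


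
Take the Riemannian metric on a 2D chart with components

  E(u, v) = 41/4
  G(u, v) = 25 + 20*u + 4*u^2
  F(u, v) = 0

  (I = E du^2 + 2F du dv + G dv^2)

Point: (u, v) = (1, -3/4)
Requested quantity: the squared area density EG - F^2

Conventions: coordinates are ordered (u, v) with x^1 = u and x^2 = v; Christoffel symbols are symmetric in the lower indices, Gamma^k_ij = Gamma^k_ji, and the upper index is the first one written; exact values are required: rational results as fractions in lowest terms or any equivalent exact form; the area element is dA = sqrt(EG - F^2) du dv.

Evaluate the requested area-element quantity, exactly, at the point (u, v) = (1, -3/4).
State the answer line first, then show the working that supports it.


Answer: EG - F^2 = 2009/4

E = 41/4, F = 0, G = 49; EG - F^2 = 2009/4


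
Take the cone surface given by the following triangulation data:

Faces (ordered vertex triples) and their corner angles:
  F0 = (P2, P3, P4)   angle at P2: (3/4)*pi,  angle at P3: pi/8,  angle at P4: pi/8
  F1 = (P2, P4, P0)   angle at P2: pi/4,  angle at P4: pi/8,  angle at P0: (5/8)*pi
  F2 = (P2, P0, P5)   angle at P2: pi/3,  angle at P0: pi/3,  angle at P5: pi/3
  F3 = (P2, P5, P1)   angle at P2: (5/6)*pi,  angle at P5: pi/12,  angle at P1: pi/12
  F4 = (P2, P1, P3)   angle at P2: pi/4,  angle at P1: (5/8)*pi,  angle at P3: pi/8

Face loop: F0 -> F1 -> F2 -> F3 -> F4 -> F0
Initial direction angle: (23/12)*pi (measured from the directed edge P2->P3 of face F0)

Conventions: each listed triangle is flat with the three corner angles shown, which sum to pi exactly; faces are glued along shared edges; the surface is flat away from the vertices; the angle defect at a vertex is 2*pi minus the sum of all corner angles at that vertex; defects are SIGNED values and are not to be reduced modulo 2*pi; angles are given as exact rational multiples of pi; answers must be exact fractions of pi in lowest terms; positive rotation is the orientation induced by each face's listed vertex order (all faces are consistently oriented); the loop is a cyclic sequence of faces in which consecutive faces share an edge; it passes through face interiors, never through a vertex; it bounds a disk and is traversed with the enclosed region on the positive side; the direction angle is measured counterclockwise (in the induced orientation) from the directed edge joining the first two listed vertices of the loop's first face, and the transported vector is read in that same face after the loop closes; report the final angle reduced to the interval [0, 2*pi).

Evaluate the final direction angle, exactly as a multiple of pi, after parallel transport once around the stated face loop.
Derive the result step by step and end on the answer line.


enclosed vertex P2: corner angles sum to (29/12)*pi, defect = 2*pi - (29/12)*pi = (-5/12)*pi
transport around the loop rotates by the sum of enclosed defects; add to the initial angle mod 2*pi
final angle = (23/12)*pi - (5/12)*pi = (3/2)*pi (mod 2*pi)

Answer: final direction angle = (3/2)*pi


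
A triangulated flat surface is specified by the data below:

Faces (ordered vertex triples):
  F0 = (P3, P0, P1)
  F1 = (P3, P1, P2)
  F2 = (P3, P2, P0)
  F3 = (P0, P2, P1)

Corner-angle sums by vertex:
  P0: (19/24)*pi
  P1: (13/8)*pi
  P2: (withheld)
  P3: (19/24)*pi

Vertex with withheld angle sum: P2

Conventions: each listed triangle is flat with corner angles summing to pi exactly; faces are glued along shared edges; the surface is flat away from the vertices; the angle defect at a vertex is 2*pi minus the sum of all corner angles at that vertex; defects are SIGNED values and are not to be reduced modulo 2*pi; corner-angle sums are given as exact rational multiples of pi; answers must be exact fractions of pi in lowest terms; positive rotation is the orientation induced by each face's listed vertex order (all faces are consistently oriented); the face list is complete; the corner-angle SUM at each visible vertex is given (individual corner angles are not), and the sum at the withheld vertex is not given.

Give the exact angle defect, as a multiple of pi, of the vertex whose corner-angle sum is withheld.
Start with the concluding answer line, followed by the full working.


Answer: defect(P2) = (29/24)*pi

V = 4, E = 6, F = 4; chi = V - E + F = 2
Gauss-Bonnet: total defect = 2*pi*chi = 4*pi; visible defects sum to (67/24)*pi


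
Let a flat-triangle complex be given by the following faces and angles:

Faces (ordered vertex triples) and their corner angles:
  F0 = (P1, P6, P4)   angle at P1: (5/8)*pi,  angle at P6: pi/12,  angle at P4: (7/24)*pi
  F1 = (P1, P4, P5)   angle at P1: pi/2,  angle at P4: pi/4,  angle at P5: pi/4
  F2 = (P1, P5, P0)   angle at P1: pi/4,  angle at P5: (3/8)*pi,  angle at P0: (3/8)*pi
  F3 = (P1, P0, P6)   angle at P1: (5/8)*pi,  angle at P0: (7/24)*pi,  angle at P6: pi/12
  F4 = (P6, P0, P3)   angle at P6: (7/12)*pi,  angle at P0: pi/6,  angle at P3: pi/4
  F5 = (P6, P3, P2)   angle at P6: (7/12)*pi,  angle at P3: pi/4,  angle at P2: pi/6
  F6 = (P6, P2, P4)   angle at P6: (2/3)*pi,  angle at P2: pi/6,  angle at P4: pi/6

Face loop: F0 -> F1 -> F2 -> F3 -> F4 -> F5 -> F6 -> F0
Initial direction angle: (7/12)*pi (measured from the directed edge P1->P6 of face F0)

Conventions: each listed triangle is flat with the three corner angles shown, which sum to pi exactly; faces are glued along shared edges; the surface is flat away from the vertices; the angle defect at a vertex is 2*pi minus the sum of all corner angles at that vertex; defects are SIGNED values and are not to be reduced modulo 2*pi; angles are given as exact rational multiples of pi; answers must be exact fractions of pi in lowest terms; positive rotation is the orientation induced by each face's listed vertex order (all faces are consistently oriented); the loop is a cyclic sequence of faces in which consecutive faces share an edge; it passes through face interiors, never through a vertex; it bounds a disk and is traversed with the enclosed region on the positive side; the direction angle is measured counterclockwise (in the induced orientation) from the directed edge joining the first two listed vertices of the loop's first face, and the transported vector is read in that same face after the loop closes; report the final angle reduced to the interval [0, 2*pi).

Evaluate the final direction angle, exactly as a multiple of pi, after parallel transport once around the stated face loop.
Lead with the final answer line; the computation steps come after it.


Answer: final direction angle = (7/12)*pi

enclosed vertex P1: corner angles sum to 2*pi, defect = 2*pi - 2*pi = 0
enclosed vertex P6: corner angles sum to 2*pi, defect = 2*pi - 2*pi = 0
adding the enclosed defects to the starting angle (mod 2*pi, induced orientation) gives the holonomy
final angle = (7/12)*pi + 0 = (7/12)*pi (mod 2*pi)


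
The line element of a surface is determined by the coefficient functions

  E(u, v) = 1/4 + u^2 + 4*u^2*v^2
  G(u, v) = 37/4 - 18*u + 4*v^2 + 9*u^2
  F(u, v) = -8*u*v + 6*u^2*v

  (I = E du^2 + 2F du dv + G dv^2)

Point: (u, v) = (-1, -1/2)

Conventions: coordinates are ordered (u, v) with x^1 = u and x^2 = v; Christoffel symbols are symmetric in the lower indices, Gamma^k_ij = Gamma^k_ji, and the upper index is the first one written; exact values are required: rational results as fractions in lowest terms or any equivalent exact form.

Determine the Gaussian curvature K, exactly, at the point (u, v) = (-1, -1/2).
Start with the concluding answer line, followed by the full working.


Answer: K = -11472/310249

E = 9/4, F = -7, G = 149/4, EG - F^2 = 557/16 at the point
E_u = -4, E_v = -4, F_u = 10, F_v = 14, G_u = -36, G_v = -4
E_vv = 8, F_uv = -20, G_uu = 18
Compute both Brioschi determinants and normalise by (EG - F^2)^2.
M1 = [[-E_vv/2 + F_uv - G_uu/2, E_u/2, F_u - E_v/2], [F_v - G_u/2, E, F], [G_v/2, F, G]] = [[-33, -2, 12], [32, 9/4, -7], [-2, -7, 149/4]]; det M1 = -22829/16
M2 = [[0, E_v/2, G_u/2], [E_v/2, E, F], [G_u/2, F, G]] = [[0, -2, -18], [-2, 9/4, -7], [-18, -7, 149/4]]; det M2 = -1382
det M1 - det M2 = -717/16; K = -717/16 / (557/16)^2 = -11472/310249


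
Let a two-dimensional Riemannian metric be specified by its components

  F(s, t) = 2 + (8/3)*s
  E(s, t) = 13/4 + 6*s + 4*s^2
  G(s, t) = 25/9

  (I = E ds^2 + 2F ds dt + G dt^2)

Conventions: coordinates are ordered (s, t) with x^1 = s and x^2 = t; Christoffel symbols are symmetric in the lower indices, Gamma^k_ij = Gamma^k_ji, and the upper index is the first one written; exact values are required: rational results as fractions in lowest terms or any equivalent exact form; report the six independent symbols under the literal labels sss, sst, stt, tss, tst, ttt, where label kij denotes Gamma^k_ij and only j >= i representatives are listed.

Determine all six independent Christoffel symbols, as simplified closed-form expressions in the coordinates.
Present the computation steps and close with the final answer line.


E = 13/4 + 6*s + 4*s^2; F = 2 + (8/3)*s; G = 25/9
Gamma^k_ij = (1/2) g^{kl} (d_i g_jl + d_j g_il - d_l g_ij), with g^inv = (1/(EG-F^2)) [[G, -F], [-F, E]]
first partials: E_s = 6 + 8*s, E_t = 0, F_s = 8/3, F_t = 0, G_s = 0, G_t = 0
D = EG - F^2 = 181/36 + 6*s + 4*s^2
expanded: Gamma^s_ss = (G E_s - 2F F_s + F E_t)/(2D), Gamma^s_st = (G E_t - F G_s)/(2D), Gamma^s_tt = (2G F_t - G G_s - F G_t)/(2D), Gamma^t_ss = (2E F_s - E E_t - F E_s)/(2D), Gamma^t_st = (E G_s - F E_t)/(2D), Gamma^t_tt = (E G_t - 2F F_t + F G_s)/(2D); substitute and cancel common factors

Answer: Gamma_sss = (144*s + 108)/(144*s^2 + 216*s + 181), Gamma_sst = 0, Gamma_stt = 0, Gamma_tss = 96/(144*s^2 + 216*s + 181), Gamma_tst = 0, Gamma_ttt = 0


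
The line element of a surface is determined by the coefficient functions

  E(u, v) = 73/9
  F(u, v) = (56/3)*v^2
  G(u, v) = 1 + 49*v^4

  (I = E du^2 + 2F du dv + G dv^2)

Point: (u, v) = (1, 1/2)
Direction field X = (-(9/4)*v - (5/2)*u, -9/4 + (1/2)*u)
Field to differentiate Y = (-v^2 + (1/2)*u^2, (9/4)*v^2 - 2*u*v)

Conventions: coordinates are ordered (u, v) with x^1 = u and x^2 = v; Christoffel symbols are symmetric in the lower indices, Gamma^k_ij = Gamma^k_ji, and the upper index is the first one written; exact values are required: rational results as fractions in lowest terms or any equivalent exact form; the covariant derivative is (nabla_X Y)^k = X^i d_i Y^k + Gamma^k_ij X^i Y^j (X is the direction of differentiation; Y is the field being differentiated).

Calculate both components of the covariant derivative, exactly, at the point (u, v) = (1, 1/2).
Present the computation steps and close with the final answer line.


E = 73/9, F = 14/3, G = 65/16 at the point
E_u = 0, E_v = 0, F_u = 0, F_v = 56/3, G_u = 0, G_v = 49/2
EG - F^2 = 1609/144;  g^inv = (144/1609) * [[65/16, -14/3], [-14/3, 73/9]]
first-kind symbols [ij,l] = (1/2)(d_i g_jl + d_j g_il - d_l g_ij): [uu,u] = E_u/2 = 0, [uu,v] = F_u - E_v/2 = 0, [uv,u] = E_v/2 = 0, [uv,v] = G_u/2 = 0, [vv,u] = F_v - G_u/2 = 56/3, [vv,v] = G_v/2 = 49/4
Gamma^u_ij = (G*[ij,u] - F*[ij,v])/(EG - F^2), Gamma^v_ij = (E*[ij,v] - F*[ij,u])/(EG - F^2)
Gamma_uuu = 0, Gamma_uuv = 0, Gamma_uvv = 2688/1609, Gamma_vuu = 0, Gamma_vuv = 0, Gamma_vvv = 1764/1609
X = (-29/8, -7/4), Y = (1/4, -7/16) at the point

Answer: (nabla_X Y)^u = -7671/12872, (nabla_X Y)^v = 25917/6436


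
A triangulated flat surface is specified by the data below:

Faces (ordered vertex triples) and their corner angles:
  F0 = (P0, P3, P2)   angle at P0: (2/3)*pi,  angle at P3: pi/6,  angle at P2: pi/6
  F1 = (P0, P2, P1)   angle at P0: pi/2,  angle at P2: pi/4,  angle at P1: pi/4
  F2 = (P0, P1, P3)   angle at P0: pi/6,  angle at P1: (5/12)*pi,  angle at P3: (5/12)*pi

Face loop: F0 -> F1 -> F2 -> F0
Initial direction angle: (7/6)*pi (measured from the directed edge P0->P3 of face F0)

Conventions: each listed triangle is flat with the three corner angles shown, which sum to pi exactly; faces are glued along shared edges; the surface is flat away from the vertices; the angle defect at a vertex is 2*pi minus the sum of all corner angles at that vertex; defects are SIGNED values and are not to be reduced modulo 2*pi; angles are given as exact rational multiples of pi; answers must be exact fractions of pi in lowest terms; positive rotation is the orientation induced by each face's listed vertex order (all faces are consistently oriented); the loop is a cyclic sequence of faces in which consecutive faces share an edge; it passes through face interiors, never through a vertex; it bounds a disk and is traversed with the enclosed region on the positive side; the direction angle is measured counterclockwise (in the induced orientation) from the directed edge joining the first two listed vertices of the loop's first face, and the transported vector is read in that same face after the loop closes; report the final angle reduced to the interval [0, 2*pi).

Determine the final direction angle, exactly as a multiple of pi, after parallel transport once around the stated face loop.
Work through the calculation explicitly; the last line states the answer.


enclosed vertex P0: corner angles sum to (4/3)*pi, defect = 2*pi - (4/3)*pi = (2/3)*pi
the final direction is the initial angle plus the enclosed defects, taken mod 2*pi in the induced orientation
final angle = (7/6)*pi + (2/3)*pi = (11/6)*pi (mod 2*pi)

Answer: final direction angle = (11/6)*pi


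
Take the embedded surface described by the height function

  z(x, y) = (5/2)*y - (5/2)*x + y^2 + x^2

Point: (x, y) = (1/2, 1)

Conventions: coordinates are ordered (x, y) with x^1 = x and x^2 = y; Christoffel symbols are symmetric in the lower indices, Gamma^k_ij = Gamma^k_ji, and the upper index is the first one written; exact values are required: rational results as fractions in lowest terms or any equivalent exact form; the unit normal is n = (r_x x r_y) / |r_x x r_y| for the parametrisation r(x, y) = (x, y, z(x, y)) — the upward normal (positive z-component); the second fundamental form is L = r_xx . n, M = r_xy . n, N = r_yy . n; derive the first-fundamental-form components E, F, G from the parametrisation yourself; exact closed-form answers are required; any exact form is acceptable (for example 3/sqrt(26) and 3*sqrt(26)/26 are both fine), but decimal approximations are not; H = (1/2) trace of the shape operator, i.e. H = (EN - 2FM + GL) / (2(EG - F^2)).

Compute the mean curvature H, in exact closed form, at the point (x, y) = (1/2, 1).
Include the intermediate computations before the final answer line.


z_x = -3/2, z_y = 9/2, z_xx = 2, z_xy = 0, z_yy = 2
E = 13/4, F = -27/4, G = 85/4; answer radicand W^2 = 47/2
unnormalised second-form numerators: l = 2, m = 0, n = 2; L = l/sqrt(47/2), and similarly M = m/sqrt(W^2), N = n/sqrt(W^2)
H = (E*n - 2*F*m + G*l) / (2*(EG - F^2)*sqrt(W^2)); E*n - 2*F*m + G*l = 49, EG - F^2 = 47/2, so H = (49/47)/sqrt(47/2)

Answer: H = 49*sqrt(94)/2209


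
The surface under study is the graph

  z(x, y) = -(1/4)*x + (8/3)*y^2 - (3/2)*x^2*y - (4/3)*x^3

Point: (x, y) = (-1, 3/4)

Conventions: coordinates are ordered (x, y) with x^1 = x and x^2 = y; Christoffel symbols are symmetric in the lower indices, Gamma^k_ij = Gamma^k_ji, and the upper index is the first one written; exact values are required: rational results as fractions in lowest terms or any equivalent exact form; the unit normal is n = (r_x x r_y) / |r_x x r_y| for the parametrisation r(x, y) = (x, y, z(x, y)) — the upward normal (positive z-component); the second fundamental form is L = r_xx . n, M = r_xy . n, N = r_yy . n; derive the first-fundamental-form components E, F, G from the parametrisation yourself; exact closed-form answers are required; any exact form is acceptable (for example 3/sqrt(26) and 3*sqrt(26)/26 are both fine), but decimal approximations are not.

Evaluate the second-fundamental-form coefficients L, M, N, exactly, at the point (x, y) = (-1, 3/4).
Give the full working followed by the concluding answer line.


z_x = -2, z_y = 5/2, z_xx = 23/4, z_xy = 3, z_yy = 16/3
E = 5, F = -5, G = 29/4; answer radicand W^2 = 45/4
unnormalised second-form numerators: l = 23/4, m = 3, n = 16/3; L = l/sqrt(45/4), and similarly M = m/sqrt(W^2), N = n/sqrt(W^2)

Answer: L = 23*sqrt(5)/30, M = 2*sqrt(5)/5, N = 32*sqrt(5)/45


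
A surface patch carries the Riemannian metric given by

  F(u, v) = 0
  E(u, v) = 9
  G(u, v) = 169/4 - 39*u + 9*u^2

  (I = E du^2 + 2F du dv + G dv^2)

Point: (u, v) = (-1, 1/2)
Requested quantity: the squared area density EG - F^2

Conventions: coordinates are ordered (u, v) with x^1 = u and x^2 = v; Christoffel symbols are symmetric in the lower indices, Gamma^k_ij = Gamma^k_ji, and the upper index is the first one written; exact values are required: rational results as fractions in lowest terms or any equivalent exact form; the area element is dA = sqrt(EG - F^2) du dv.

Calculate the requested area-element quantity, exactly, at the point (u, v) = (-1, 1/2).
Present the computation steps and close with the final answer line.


E = 9, F = 0, G = 361/4; EG - F^2 = 3249/4

Answer: EG - F^2 = 3249/4


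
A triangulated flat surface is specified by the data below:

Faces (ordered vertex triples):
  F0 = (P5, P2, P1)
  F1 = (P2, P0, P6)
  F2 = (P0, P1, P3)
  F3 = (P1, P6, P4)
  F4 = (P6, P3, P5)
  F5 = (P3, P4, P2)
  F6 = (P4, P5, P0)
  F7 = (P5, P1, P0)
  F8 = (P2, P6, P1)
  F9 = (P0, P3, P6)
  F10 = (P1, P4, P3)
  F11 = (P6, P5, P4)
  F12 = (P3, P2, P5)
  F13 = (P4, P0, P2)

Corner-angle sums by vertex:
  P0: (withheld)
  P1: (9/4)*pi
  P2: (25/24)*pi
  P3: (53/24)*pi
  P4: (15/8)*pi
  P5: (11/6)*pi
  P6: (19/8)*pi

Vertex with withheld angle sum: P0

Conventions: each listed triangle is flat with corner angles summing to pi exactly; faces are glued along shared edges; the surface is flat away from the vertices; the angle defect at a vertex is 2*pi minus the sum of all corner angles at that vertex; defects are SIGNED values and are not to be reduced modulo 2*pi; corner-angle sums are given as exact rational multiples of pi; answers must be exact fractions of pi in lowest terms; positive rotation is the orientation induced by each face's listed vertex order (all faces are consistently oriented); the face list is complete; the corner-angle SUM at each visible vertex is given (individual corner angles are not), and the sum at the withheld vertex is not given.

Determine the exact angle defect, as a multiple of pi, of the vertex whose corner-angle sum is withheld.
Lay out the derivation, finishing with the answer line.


V = 7, E = 21, F = 14; chi = V - E + F = 0
Gauss-Bonnet: total defect = 2*pi*chi = 0; visible defects sum to (5/12)*pi

Answer: defect(P0) = (-5/12)*pi


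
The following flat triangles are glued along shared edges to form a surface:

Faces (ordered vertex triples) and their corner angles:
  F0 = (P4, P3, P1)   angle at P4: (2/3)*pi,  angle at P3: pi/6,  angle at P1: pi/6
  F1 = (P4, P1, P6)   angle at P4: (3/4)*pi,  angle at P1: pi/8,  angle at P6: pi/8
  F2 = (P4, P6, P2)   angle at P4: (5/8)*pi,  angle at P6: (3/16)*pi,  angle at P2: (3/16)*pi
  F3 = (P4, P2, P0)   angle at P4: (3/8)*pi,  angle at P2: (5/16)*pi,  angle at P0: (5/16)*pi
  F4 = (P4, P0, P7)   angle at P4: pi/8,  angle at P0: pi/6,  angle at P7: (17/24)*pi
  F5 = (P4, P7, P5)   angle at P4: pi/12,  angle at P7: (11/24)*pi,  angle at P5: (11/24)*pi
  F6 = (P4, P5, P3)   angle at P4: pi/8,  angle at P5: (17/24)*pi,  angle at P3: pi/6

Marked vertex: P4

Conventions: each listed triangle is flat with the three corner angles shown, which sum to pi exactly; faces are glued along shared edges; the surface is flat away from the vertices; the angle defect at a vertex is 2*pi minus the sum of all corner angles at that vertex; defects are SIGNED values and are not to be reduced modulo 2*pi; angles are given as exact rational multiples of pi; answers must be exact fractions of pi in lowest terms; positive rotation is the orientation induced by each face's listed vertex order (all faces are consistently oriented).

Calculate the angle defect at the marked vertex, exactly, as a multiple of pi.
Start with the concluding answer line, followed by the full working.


Answer: defect(P4) = (-3/4)*pi

Sum of corner angles at P4: (11/4)*pi
defect = 2*pi - (11/4)*pi
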